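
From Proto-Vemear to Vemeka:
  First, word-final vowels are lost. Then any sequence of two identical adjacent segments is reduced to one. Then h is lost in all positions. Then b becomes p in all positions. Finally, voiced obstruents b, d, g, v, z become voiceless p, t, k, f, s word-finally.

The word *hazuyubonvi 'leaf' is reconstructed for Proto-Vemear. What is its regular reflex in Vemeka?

Vemeka: *hazuyubonvi > hazuyubonv > azuyubonv > azuyuponv > azuyuponf  (by apocope, h-loss, unconditioned shift, final devoicing)

azuyuponf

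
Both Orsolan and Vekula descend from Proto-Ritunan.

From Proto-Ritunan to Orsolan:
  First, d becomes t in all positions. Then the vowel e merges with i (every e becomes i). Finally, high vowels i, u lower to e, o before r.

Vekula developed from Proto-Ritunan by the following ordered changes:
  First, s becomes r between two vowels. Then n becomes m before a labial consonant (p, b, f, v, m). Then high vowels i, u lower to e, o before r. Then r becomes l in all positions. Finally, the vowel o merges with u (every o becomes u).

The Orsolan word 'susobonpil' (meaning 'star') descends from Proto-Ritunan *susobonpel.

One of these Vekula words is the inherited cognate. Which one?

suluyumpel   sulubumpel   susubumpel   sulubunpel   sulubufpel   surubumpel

sulubumpel

Vekula: start from *susobonpel.
  rule 1 (rhotacism): susobonpel → surobonpel
  rule 2 (nasal place assimilation): surobonpel → surobompel
  rule 3 (pre-rhotic lowering): surobompel → sorobompel
  rule 4 (unconditioned shift): sorobompel → solobompel
  rule 5 (vowel merger): solobompel → sulubumpel
  ⇒ Vekula sulubumpel
Only 'sulubumpel' matches the regular Vekula development of *susobonpel.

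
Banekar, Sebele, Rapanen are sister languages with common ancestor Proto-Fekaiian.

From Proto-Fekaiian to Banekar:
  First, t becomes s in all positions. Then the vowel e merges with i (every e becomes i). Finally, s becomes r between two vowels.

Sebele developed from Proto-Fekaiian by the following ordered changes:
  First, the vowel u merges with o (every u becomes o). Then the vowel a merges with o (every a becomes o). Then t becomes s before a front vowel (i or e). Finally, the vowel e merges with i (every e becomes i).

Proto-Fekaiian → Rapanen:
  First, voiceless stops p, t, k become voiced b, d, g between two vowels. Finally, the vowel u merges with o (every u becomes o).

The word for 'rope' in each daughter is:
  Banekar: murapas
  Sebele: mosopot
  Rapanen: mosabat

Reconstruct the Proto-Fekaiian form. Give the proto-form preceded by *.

Position 7: Banekar has s, Sebele has t, Rapanen has t. Sebele preserves t here (none of its changes turn any other segment into t), so the proto-segment is *t.
Position 2: Banekar has u, Sebele has o, Rapanen has o. Banekar preserves u here (none of its changes turn any other segment into u), so the proto-segment is *u.
Position 4: Banekar has a, Sebele has o, Rapanen has a. Banekar preserves a here (none of its changes turn any other segment into a), so the proto-segment is *a.
Verify the candidate proto-form against each daughter:
Banekar: *musapat
  musapat → musapas   [unconditioned shift]
  musapas (rule 2 does not apply)
  musapas → murapas   [rhotacism]
  giving Banekar murapas.
Sebele: *musapat > mosapat > mosopot  (by vowel merger, vowel merger)
Rapanen: *musapat > musabat > mosabat  (by intervocalic voicing, vowel merger)
*musapat is the unique common source.

*musapat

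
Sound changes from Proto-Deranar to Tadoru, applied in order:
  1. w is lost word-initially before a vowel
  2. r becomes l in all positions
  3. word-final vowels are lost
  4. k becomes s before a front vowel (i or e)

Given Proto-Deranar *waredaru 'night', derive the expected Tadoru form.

Tadoru: *waredaru > aredaru > aledalu > aledal  (by glide loss, unconditioned shift, apocope)

aledal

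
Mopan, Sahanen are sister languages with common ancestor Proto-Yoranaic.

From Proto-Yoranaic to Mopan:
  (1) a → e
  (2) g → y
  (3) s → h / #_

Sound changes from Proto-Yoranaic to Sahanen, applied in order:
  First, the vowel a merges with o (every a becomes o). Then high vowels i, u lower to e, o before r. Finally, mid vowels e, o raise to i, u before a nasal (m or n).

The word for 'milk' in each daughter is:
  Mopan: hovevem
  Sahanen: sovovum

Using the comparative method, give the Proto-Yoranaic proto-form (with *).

Position 6: Mopan has e, Sahanen has u. Taking the neighbouring segments as reconstructed: Mopan e could go back to *a or *e; Sahanen u could go back to *a or *o or *u — the one source consistent with every daughter is *a.
Position 1: Mopan has h, Sahanen has s. Sahanen preserves s here (none of its changes turn any other segment into s), so the proto-segment is *s.
Position 4: Mopan has e, Sahanen has o. Taking the neighbouring segments as reconstructed: Mopan e could go back to *a or *e; Sahanen o could go back to *a or *o — the one source consistent with every daughter is *a.
Verify the candidate proto-form against each daughter:
Mopan: start from *sovavam.
  rule 1 (vowel merger): sovavam → sovevem
  rule 2: no change — sovevem
  rule 3 (debuccalisation): sovevem → hovevem
  ⇒ Mopan hovevem
Sahanen: *sovavam > sovovom > sovovum  (by vowel merger, pre-nasal raising)
No other proto-form is consistent with every reflex, so the reconstruction is *sovavam.

*sovavam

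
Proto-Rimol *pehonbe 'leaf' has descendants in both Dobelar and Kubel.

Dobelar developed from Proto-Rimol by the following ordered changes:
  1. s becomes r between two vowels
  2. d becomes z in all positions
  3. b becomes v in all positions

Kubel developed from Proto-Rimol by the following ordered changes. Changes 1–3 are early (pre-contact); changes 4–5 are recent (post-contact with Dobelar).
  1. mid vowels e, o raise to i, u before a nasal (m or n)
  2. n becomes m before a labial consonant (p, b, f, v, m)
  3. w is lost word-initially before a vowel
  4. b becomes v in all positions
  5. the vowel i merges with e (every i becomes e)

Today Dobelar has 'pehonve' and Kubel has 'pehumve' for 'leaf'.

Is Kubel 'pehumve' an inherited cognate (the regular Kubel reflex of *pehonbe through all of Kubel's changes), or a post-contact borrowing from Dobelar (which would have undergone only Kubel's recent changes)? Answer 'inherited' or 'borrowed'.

inherited

If inherited, *pehonbe would pass through all of Kubel's changes:
Kubel: *pehonbe
  pehonbe → pehunbe   [pre-nasal raising]
  pehunbe → pehumbe   [nasal place assimilation]
  pehumbe (rule 3 does not apply)
  pehumbe → pehumve   [unconditioned shift]
  pehumve (rule 5 does not apply)
  giving Kubel pehumve.
If borrowed from Dobelar 'pehonve' after the early changes, it would undergo only the recent ones:
  rule 4 (unconditioned shift): no change (pehonve)
  rule 5 (vowel merger): no change (pehonve)
  ⇒ as a loan: pehonve
Kubel 'pehumve' matches the inherited outcome exactly, so it is an inherited cognate, not a loan.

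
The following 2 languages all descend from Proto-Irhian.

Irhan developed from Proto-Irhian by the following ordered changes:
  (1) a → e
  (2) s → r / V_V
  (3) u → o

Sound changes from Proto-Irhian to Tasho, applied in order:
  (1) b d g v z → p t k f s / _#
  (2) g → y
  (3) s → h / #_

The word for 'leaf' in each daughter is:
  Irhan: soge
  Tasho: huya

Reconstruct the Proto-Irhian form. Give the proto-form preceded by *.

Position 3: Irhan has g, Tasho has y. Irhan preserves g here (none of its changes turn any other segment into g), so the proto-segment is *g.
Position 2: Irhan has o, Tasho has u. Tasho preserves u here (none of its changes turn any other segment into u), so the proto-segment is *u.
Position 4: Irhan has e, Tasho has a. Tasho preserves a here (none of its changes turn any other segment into a), so the proto-segment is *a.
Verify the candidate proto-form against each daughter:
Irhan: *suga > suge > soge  (by vowel merger, vowel merger)
Tasho: start from *suga.
  rule 1: no change — suga
  rule 2 (unconditioned shift): suga → suya
  rule 3 (debuccalisation): suya → huya
  ⇒ Tasho huya
Only *suga yields all of Irhan soge, Tasho huya.

*suga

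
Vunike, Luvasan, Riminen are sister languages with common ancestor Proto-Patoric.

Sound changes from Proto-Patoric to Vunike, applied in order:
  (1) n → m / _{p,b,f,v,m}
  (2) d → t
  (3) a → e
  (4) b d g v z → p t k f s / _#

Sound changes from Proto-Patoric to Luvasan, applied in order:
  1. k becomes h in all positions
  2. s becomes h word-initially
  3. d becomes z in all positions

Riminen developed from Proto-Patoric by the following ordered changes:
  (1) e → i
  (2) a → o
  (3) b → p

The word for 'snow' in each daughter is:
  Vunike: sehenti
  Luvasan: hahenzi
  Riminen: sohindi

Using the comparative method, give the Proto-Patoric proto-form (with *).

Position 4: Vunike has e, Luvasan has e, Riminen has i. Luvasan preserves e here (none of its changes turn any other segment into e), so the proto-segment is *e.
Position 2: Vunike has e, Luvasan has a, Riminen has o. Luvasan preserves a here (none of its changes turn any other segment into a), so the proto-segment is *a.
Position 6: Vunike has t, Luvasan has z, Riminen has d. Riminen preserves d here (none of its changes turn any other segment into d), so the proto-segment is *d.
This points to *sahendi. Verify forward in each daughter:
Vunike: *sahendi
  sahendi (rule 1 does not apply)
  sahendi → sahenti   [unconditioned shift]
  sahenti → sehenti   [vowel merger]
  sehenti (rule 4 does not apply)
  giving Vunike sehenti.
Luvasan: *sahendi
  sahendi (rule 1 does not apply)
  sahendi → hahendi   [debuccalisation]
  hahendi → hahenzi   [unconditioned shift]
  giving Luvasan hahenzi.
Riminen: start from *sahendi.
  rule 1 (vowel merger): sahendi → sahindi
  rule 2 (vowel merger): sahindi → sohindi
  rule 3: no change — sohindi
  ⇒ Riminen sohindi
Only *sahendi yields all of Vunike sehenti, Luvasan hahenzi, Riminen sohindi.

*sahendi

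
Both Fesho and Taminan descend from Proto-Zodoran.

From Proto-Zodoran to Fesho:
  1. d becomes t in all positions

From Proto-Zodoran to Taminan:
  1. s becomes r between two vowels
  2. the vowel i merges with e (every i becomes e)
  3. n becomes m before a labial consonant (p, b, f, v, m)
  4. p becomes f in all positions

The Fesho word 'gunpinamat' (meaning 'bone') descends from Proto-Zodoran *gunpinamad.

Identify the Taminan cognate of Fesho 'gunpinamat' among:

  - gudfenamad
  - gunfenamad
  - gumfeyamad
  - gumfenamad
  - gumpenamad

Taminan: *gunpinamad
  gunpinamad (rule 1 does not apply)
  gunpinamad → gunpenamad   [vowel merger]
  gunpenamad → gumpenamad   [nasal place assimilation]
  gumpenamad → gumfenamad   [unconditioned shift]
  giving Taminan gumfenamad.
Among the options, 'gumfenamad' alone shows every Taminan change applied in order.

gumfenamad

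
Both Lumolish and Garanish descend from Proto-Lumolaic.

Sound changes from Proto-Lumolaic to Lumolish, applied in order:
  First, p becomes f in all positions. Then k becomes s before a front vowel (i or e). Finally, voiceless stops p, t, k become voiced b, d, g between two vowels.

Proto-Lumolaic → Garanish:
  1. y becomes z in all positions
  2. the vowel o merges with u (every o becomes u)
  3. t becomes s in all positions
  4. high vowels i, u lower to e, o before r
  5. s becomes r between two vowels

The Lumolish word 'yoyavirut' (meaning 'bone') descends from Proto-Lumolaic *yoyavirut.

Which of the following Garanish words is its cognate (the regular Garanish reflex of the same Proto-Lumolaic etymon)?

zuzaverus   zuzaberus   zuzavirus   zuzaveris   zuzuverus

Garanish: start from *yoyavirut.
  rule 1 (unconditioned shift): yoyavirut → zozavirut
  rule 2 (vowel merger): zozavirut → zuzavirut
  rule 3 (unconditioned shift): zuzavirut → zuzavirus
  rule 4 (pre-rhotic lowering): zuzavirus → zuzaverus
  rule 5: no change — zuzaverus
  ⇒ Garanish zuzaverus
The other candidates each miss or misapply at least one Garanish change.

zuzaverus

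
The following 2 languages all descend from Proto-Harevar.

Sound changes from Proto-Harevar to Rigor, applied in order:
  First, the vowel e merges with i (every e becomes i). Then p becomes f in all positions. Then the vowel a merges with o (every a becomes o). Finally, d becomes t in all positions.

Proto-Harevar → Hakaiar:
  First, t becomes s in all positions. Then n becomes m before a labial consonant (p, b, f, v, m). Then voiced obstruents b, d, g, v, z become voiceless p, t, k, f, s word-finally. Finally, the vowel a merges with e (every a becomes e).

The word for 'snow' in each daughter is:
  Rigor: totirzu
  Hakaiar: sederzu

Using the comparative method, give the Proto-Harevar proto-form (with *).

Position 2: Rigor has o, Hakaiar has e. Taking the neighbouring segments as reconstructed: Rigor o could go back to *a or *o; Hakaiar e could go back to *a or *e — the one source consistent with every daughter is *a.
Position 4: Rigor has i, Hakaiar has e. Taking the neighbouring segments as reconstructed: Rigor i could go back to *e or *i; Hakaiar e could go back to *a or *e — the one source consistent with every daughter is *e.
Position 1: Rigor has t, Hakaiar has s. Taking the neighbouring segments as reconstructed: Rigor t could go back to *t or *d; Hakaiar s could go back to *t or *s — the one source consistent with every daughter is *t.
Verify the candidate proto-form against each daughter:
Rigor: *taderzu > tadirzu > todirzu > totirzu  (by vowel merger, vowel merger, unconditioned shift)
Hakaiar: *taderzu
  taderzu → saderzu   [unconditioned shift]
  saderzu (rule 2 does not apply)
  saderzu (rule 3 does not apply)
  saderzu → sederzu   [vowel merger]
  giving Hakaiar sederzu.
No other proto-form is consistent with every reflex, so the reconstruction is *taderzu.

*taderzu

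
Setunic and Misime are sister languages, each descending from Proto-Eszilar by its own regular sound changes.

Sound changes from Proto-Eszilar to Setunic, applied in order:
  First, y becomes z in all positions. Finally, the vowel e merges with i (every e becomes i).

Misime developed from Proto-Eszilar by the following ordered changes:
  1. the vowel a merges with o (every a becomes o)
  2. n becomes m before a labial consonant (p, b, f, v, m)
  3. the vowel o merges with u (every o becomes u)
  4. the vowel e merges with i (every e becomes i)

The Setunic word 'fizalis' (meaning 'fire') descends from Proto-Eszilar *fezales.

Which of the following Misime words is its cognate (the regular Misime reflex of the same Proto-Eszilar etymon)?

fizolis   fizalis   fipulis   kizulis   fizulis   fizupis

Misime: start from *fezales.
  rule 1 (vowel merger): fezales → fezoles
  rule 2: no change — fezoles
  rule 3 (vowel merger): fezoles → fezules
  rule 4 (vowel merger): fezules → fizulis
  ⇒ Misime fizulis

fizulis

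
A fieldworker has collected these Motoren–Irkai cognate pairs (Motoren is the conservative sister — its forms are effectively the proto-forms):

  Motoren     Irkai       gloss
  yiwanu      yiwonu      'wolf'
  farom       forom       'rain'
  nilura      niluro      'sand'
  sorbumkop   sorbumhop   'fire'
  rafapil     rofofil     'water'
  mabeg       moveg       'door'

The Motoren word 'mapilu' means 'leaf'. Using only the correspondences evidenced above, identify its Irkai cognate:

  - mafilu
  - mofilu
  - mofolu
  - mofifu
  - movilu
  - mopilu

rafapil ~ rofofil — Motoren a corresponds to Irkai o after a consonant, before a labial obstruent.
rafapil ~ rofofil — Motoren p corresponds to Irkai f between vowels (before a front vowel).
Applying these to Motoren 'mapilu':
  mapilu → mopilu   (a→o after a consonant, before a labial obstruent)
  mopilu → mofilu   (p→f between vowels (before a front vowel))
So the Irkai cognate is 'mofilu'.

mofilu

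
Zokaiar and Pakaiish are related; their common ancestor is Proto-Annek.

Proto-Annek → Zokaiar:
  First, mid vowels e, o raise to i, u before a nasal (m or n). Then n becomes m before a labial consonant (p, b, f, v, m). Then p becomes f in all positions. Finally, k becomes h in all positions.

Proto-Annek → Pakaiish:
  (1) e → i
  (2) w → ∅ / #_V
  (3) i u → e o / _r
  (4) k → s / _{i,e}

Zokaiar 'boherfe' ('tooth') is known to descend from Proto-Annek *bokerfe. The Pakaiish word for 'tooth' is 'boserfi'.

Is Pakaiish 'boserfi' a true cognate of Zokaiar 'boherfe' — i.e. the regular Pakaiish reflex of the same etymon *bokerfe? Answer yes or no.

Derive the expected Pakaiish reflex of *bokerfe:
Pakaiish: *bokerfe > bokirfi > bokerfi > boserfi  (by vowel merger, pre-rhotic lowering, palatalisation)
Pakaiish 'boserfi' matches the regular reflex exactly, so the pair is cognate.

yes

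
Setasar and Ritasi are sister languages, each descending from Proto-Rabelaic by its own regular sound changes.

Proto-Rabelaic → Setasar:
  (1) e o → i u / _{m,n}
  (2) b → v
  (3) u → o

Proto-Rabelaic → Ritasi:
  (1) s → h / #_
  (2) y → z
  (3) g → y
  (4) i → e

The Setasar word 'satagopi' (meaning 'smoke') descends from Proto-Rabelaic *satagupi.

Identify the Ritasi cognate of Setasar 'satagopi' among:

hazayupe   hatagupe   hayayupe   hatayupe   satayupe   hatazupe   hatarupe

Ritasi: *satagupi
  satagupi → hatagupi   [debuccalisation]
  hatagupi (rule 2 does not apply)
  hatagupi → hatayupi   [unconditioned shift]
  hatayupi → hatayupe   [vowel merger]
  giving Ritasi hatayupe.
The other candidates each miss or misapply at least one Ritasi change.

hatayupe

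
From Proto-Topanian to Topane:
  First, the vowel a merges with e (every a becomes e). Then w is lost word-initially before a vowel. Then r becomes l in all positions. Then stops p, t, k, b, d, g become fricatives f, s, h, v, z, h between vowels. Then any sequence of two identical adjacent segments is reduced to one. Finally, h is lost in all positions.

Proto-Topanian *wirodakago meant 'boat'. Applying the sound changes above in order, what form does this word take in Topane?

ilozeeo

Topane: *wirodakago > wirodekego > irodekego > ilodekego > ilozeheho > ilozeeo  (by vowel merger, glide loss, unconditioned shift, intervocalic lenition, h-loss)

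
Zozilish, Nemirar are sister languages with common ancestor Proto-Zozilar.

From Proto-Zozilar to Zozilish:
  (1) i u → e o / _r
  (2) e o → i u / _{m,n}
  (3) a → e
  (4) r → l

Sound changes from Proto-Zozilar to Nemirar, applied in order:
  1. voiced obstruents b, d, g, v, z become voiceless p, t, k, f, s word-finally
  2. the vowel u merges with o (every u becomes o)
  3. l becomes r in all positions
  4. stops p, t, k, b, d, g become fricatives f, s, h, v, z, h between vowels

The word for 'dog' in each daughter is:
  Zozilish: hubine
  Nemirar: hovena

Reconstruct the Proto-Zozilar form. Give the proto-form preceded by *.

*hubena

Position 3: Zozilish has b, Nemirar has v. Zozilish preserves b here (none of its changes turn any other segment into b), so the proto-segment is *b.
Position 6: Zozilish has e, Nemirar has a. Nemirar preserves a here (none of its changes turn any other segment into a), so the proto-segment is *a.
Position 4: Zozilish has i, Nemirar has e. Nemirar preserves e here (none of its changes turn any other segment into e), so the proto-segment is *e.
Continuing position by position gives *hubena; check it forward:
Zozilish: *hubena
  hubena (rule 1 does not apply)
  hubena → hubina   [pre-nasal raising]
  hubina → hubine   [vowel merger]
  hubine (rule 4 does not apply)
  giving Zozilish hubine.
Nemirar: start from *hubena.
  rule 1: no change — hubena
  rule 2 (vowel merger): hubena → hobena
  rule 3: no change — hobena
  rule 4 (intervocalic lenition): hobena → hovena
  ⇒ Nemirar hovena
Only *hubena yields all of Zozilish hubine, Nemirar hovena.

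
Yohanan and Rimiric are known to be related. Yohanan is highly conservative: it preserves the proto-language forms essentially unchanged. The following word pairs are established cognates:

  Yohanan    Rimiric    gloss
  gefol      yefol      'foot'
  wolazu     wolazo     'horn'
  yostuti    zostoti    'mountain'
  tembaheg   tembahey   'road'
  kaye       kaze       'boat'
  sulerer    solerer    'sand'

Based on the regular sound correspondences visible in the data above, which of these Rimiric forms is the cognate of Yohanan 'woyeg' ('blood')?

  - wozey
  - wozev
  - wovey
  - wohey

wozey

kaye ~ kaze — Yohanan y corresponds to Rimiric z between vowels (before a front vowel).
tembaheg ~ tembahey — Yohanan g corresponds to Rimiric y word-finally.
Applying these to Yohanan 'woyeg':
  woyeg → wozeg   (y→z between vowels (before a front vowel))
  wozeg → wozey   (g→y word-finally)
So the Rimiric cognate is 'wozey'.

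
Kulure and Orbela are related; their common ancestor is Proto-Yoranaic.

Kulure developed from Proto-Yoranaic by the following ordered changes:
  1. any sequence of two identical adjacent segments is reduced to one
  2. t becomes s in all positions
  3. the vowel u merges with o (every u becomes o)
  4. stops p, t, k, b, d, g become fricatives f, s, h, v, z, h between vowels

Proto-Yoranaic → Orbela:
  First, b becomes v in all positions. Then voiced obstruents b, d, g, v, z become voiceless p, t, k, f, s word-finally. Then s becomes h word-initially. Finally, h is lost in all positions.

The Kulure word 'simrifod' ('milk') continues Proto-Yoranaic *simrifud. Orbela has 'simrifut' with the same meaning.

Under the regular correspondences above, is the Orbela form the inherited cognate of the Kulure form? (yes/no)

Derive the expected Orbela reflex of *simrifud:
Orbela: start from *simrifud.
  rule 1: no change — simrifud
  rule 2 (final devoicing): simrifud → simrifut
  rule 3 (debuccalisation): simrifut → himrifut
  rule 4 (h-loss): himrifut → imrifut
  ⇒ Orbela imrifut
The regular Orbela reflex would be 'imrifut', but the attested form is 'simrifut'. The correspondence is irregular, so they are not cognates (the Orbela form has a different source).

no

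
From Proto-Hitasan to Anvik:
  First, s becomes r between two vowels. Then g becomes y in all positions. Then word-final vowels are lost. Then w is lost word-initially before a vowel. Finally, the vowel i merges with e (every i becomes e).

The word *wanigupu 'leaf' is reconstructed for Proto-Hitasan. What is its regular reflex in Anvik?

aneyup

Anvik: *wanigupu > waniyupu > waniyup > aniyup > aneyup  (by unconditioned shift, apocope, glide loss, vowel merger)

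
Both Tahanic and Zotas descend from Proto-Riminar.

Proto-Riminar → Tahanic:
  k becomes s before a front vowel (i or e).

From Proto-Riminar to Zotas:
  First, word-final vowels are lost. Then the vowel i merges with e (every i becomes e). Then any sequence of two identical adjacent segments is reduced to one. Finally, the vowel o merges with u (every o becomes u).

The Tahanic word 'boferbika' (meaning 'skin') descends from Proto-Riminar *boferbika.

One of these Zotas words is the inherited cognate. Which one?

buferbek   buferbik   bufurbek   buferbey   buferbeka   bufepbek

buferbek

Zotas: *boferbika > boferbik > boferbek > buferbek  (by apocope, vowel merger, vowel merger)
Only 'buferbek' matches the regular Zotas development of *boferbika.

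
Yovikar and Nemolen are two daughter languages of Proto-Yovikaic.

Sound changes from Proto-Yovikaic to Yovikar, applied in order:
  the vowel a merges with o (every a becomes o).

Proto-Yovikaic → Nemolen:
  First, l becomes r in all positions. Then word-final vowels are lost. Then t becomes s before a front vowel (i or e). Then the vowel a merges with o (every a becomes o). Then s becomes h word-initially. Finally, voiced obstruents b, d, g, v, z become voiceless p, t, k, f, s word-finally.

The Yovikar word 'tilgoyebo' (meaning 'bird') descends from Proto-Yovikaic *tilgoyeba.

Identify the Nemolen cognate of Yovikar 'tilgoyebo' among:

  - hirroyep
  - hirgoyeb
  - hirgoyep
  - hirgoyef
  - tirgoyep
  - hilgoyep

Nemolen: *tilgoyeba > tirgoyeba > tirgoyeb > sirgoyeb > hirgoyeb > hirgoyep  (by unconditioned shift, apocope, palatalisation, debuccalisation, final devoicing)
Only 'hirgoyep' matches the regular Nemolen development of *tilgoyeba.

hirgoyep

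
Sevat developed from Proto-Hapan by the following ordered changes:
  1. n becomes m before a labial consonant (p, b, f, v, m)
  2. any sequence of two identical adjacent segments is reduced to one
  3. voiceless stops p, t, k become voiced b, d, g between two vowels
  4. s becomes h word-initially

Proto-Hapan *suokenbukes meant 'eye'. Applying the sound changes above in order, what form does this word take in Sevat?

huogembuges

Sevat: *suokenbukes > suokembukes > suogembuges > huogembuges  (by nasal place assimilation, intervocalic voicing, debuccalisation)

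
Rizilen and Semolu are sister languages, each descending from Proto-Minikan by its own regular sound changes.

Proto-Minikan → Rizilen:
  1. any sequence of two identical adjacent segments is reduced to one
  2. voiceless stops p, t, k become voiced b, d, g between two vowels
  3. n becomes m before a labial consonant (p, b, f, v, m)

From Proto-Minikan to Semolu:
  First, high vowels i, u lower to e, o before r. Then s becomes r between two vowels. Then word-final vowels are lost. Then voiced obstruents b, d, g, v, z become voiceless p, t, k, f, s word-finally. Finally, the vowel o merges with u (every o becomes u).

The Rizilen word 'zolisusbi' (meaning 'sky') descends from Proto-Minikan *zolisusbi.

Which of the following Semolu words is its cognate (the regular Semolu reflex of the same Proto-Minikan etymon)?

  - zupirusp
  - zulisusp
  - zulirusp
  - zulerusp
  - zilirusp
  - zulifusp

Semolu: *zolisusbi
  zolisusbi (rule 1 does not apply)
  zolisusbi → zolirusbi   [rhotacism]
  zolirusbi → zolirusb   [apocope]
  zolirusb → zolirusp   [final devoicing]
  zolirusp → zulirusp   [vowel merger]
  giving Semolu zulirusp.
Among the options, 'zulirusp' alone shows every Semolu change applied in order.

zulirusp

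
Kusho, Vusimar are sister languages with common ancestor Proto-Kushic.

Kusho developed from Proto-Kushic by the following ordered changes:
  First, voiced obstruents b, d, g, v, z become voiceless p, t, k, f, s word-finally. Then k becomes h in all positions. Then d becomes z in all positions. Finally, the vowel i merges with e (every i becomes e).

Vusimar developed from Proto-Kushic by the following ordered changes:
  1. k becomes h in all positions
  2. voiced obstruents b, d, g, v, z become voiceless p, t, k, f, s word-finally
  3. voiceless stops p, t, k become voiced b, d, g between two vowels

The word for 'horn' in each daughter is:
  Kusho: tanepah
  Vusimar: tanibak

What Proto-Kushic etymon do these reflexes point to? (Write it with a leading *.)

*tanipag

Position 7: Kusho has h, Vusimar has k. In Vusimar, k can only continue *g, so the proto-segment is *g.
Position 4: Kusho has e, Vusimar has i. Vusimar preserves i here (none of its changes turn any other segment into i), so the proto-segment is *i.
Position 5: Kusho has p, Vusimar has b. Taking the neighbouring segments as reconstructed: Kusho p can only go back to *p; Vusimar b could go back to *p or *b — the one source consistent with every daughter is *p.
The remaining positions agree across the daughters. Check the candidate against every language:
Kusho: *tanipag
  tanipag → tanipak   [final devoicing]
  tanipak → tanipah   [unconditioned shift]
  tanipah (rule 3 does not apply)
  tanipah → tanepah   [vowel merger]
  giving Kusho tanepah.
Vusimar: *tanipag > tanipak > tanibak  (by final devoicing, intervocalic voicing)
Only *tanipag yields all of Kusho tanepah, Vusimar tanibak.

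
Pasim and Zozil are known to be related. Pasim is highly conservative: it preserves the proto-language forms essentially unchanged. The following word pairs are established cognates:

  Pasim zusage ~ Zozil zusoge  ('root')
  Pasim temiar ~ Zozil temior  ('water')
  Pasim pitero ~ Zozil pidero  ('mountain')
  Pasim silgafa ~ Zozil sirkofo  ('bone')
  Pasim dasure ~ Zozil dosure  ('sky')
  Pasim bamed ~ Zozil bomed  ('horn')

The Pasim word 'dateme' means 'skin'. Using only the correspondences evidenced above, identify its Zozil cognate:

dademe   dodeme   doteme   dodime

zusage ~ zusoge, dasure ~ dosure — Pasim a corresponds to Zozil o after a consonant, before a consonant other than r, m, n, p, b, f, v.
pitero ~ pidero — Pasim t corresponds to Zozil d between vowels (before a front vowel).
Applying these to Pasim 'dateme':
  dateme → doteme   (a→o after a consonant, before a consonant other than r, m, n, p, b, f, v)
  doteme → dodeme   (t→d between vowels (before a front vowel))
So the Zozil cognate is 'dodeme'.

dodeme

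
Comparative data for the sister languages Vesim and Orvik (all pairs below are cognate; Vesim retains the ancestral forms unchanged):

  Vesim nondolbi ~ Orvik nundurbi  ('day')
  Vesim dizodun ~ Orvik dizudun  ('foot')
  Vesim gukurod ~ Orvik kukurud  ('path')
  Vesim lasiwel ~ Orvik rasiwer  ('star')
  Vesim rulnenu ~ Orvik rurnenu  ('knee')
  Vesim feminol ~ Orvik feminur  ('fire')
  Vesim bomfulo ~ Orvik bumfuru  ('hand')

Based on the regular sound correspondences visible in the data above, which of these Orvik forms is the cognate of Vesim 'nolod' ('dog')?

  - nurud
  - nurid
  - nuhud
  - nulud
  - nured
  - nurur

nurud

nondolbi ~ nundurbi, dizodun ~ dizudun — Vesim o corresponds to Orvik u after a consonant, before a consonant other than r, m, n, p, b, f, v.
bomfulo ~ bumfuru — Vesim l corresponds to Orvik r between vowels (before a back vowel).
Applying these to Vesim 'nolod':
  nolod → nulod   (o→u after a consonant, before a consonant other than r, m, n, p, b, f, v)
  nulod → nurod   (l→r between vowels (before a back vowel))
  nurod → nurud   (o→u after a consonant, before a consonant other than r, m, n, p, b, f, v)
So the Orvik cognate is 'nurud'.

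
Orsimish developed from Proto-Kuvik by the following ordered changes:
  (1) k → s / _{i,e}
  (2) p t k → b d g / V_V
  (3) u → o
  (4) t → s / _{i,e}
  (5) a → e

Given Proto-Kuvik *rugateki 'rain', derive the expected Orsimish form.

Orsimish: start from *rugateki.
  rule 1 (palatalisation): rugateki → rugatesi
  rule 2 (intervocalic voicing): rugatesi → rugadesi
  rule 3 (vowel merger): rugadesi → rogadesi
  rule 4: no change — rogadesi
  rule 5 (vowel merger): rogadesi → rogedesi
  ⇒ Orsimish rogedesi

rogedesi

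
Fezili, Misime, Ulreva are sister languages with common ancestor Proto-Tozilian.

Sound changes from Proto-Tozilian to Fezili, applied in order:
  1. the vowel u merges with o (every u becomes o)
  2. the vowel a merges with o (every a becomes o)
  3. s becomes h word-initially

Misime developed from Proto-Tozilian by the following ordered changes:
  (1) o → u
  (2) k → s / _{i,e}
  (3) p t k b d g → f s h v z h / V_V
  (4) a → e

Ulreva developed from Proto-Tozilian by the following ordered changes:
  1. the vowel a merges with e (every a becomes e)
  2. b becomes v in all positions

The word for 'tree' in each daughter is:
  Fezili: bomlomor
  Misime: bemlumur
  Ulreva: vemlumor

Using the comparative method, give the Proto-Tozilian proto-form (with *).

Position 7: Fezili has o, Misime has u, Ulreva has o. Ulreva preserves o here (none of its changes turn any other segment into o), so the proto-segment is *o.
Position 5: Fezili has o, Misime has u, Ulreva has u. Ulreva preserves u here (none of its changes turn any other segment into u), so the proto-segment is *u.
Continuing position by position gives *bamlumor; check it forward:
Fezili: start from *bamlumor.
  rule 1 (vowel merger): bamlumor → bamlomor
  rule 2 (vowel merger): bamlomor → bomlomor
  rule 3: no change — bomlomor
  ⇒ Fezili bomlomor
Misime: start from *bamlumor.
  rule 1 (vowel merger): bamlumor → bamlumur
  rule 2: no change — bamlumur
  rule 3: no change — bamlumur
  rule 4 (vowel merger): bamlumur → bemlumur
  ⇒ Misime bemlumur
Ulreva: *bamlumor > bemlumor > vemlumor  (by vowel merger, unconditioned shift)
No other proto-form is consistent with every reflex, so the reconstruction is *bamlumor.

*bamlumor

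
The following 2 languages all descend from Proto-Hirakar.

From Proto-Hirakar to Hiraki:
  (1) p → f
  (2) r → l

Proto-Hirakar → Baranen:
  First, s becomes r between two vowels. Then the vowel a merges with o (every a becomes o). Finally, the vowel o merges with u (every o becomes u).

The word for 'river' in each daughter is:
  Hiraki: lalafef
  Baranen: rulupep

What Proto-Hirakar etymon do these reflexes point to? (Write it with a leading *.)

Position 2: Hiraki has a, Baranen has u. Hiraki preserves a here (none of its changes turn any other segment into a), so the proto-segment is *a.
Position 4: Hiraki has a, Baranen has u. Hiraki preserves a here (none of its changes turn any other segment into a), so the proto-segment is *a.
Position 7: Hiraki has f, Baranen has p. Baranen preserves p here (none of its changes turn any other segment into p), so the proto-segment is *p.
Continuing position by position gives *ralapep; check it forward:
Hiraki: *ralapep > ralafef > lalafef  (by unconditioned shift, unconditioned shift)
Baranen: start from *ralapep.
  rule 1: no change — ralapep
  rule 2 (vowel merger): ralapep → rolopep
  rule 3 (vowel merger): rolopep → rulupep
  ⇒ Baranen rulupep
Only *ralapep yields all of Hiraki lalafef, Baranen rulupep.

*ralapep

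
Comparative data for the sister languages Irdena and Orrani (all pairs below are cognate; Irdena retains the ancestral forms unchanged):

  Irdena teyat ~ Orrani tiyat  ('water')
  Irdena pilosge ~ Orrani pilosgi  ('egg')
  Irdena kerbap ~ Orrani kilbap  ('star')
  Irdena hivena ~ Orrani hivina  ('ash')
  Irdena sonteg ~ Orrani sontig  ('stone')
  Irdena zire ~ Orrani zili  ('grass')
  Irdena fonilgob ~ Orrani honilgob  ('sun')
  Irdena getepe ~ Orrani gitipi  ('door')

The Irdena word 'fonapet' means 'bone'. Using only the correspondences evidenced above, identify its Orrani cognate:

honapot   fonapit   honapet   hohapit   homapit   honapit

fonilgob ~ honilgob — Irdena f corresponds to Orrani h word-initially before a back vowel.
teyat ~ tiyat, sonteg ~ sontig — Irdena e corresponds to Orrani i after a consonant, before a consonant other than r, m, n, p, b, f, v.
Applying these to Irdena 'fonapet':
  fonapet → honapet   (f→h word-initially before a back vowel)
  honapet → honapit   (e→i after a consonant, before a consonant other than r, m, n, p, b, f, v)
So the Orrani cognate is 'honapit'.

honapit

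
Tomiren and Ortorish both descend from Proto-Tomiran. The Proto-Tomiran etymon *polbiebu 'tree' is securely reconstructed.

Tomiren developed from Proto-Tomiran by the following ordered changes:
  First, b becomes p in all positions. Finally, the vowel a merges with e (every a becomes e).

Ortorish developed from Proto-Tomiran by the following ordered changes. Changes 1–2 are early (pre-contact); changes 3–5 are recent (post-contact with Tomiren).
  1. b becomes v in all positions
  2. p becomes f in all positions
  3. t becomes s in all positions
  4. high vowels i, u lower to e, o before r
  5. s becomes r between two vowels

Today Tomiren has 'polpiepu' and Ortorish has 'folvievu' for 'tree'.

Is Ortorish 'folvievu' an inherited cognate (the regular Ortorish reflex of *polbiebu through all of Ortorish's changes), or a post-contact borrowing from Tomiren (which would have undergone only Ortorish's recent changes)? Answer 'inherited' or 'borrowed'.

inherited

If inherited, *polbiebu would pass through all of Ortorish's changes:
Ortorish: *polbiebu
  polbiebu → polvievu   [unconditioned shift]
  polvievu → folvievu   [unconditioned shift]
  folvievu (rule 3 does not apply)
  folvievu (rule 4 does not apply)
  folvievu (rule 5 does not apply)
  giving Ortorish folvievu.
If borrowed from Tomiren 'polpiepu' after the early changes, it would undergo only the recent ones:
  rule 3 (unconditioned shift): no change (polpiepu)
  rule 4 (pre-rhotic lowering): no change (polpiepu)
  rule 5 (rhotacism): no change (polpiepu)
  ⇒ as a loan: polpiepu
Ortorish 'folvievu' matches the inherited outcome exactly, so it is an inherited cognate, not a loan.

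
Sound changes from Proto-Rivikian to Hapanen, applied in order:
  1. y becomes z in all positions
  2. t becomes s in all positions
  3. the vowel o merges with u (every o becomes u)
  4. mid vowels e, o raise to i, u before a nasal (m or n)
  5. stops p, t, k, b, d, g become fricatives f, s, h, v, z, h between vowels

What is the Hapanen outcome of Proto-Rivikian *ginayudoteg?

Hapanen: start from *ginayudoteg.
  rule 1 (unconditioned shift): ginayudoteg → ginazudoteg
  rule 2 (unconditioned shift): ginazudoteg → ginazudoseg
  rule 3 (vowel merger): ginazudoseg → ginazuduseg
  rule 4: no change — ginazuduseg
  rule 5 (intervocalic lenition): ginazuduseg → ginazuzuseg
  ⇒ Hapanen ginazuzuseg

ginazuzuseg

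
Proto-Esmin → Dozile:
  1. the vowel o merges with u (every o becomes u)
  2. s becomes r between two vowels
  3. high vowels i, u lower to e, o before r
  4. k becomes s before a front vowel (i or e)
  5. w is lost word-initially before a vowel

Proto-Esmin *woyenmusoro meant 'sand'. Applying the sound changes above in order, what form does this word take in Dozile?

uyenmororu

Dozile: *woyenmusoro
  woyenmusoro → wuyenmusuru   [vowel merger]
  wuyenmusuru → wuyenmururu   [rhotacism]
  wuyenmururu → wuyenmororu   [pre-rhotic lowering]
  wuyenmororu (rule 4 does not apply)
  wuyenmororu → uyenmororu   [glide loss]
  giving Dozile uyenmororu.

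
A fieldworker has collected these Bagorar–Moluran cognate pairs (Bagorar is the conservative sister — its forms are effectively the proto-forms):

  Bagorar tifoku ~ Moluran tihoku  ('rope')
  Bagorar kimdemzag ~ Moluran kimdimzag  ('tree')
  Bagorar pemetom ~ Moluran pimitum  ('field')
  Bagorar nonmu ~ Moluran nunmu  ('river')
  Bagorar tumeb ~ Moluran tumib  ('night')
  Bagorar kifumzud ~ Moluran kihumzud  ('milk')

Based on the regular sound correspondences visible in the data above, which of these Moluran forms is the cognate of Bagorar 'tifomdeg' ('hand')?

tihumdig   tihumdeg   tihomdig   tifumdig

tifoku ~ tihoku — Bagorar f corresponds to Moluran h between vowels (before a back vowel).
pemetom ~ pimitum — Bagorar o corresponds to Moluran u after a consonant, before a nasal.
pemetom ~ pimitum — Bagorar e corresponds to Moluran i after a consonant, before a consonant other than r, m, n, p, b, f, v.
Applying these to Bagorar 'tifomdeg':
  tifomdeg → tihomdeg   (f→h between vowels (before a back vowel))
  tihomdeg → tihumdeg   (o→u after a consonant, before a nasal)
  tihumdeg → tihumdig   (e→i after a consonant, before a consonant other than r, m, n, p, b, f, v)
So the Moluran cognate is 'tihumdig'.

tihumdig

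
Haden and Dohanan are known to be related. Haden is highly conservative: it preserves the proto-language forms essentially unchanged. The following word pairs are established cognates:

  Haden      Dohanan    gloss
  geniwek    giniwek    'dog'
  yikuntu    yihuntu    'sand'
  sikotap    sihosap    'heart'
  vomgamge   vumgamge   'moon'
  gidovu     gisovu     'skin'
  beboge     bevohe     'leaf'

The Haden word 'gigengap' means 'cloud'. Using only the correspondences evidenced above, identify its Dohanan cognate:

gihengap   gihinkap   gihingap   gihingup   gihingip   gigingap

gihingap

beboge ~ bevohe — Haden g corresponds to Dohanan h between vowels (before a front vowel).
geniwek ~ giniwek — Haden e corresponds to Dohanan i after a consonant, before a nasal.
Applying these to Haden 'gigengap':
  gigengap → gihengap   (g→h between vowels (before a front vowel))
  gihengap → gihingap   (e→i after a consonant, before a nasal)
So the Dohanan cognate is 'gihingap'.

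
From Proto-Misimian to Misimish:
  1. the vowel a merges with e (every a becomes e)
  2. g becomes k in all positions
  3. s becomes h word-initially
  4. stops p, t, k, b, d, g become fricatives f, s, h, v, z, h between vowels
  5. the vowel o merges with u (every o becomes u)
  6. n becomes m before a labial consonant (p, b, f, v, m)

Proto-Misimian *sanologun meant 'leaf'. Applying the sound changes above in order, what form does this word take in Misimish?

henuluhun

Misimish: *sanologun > senologun > senolokun > henolokun > henolohun > henuluhun  (by vowel merger, unconditioned shift, debuccalisation, intervocalic lenition, vowel merger)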